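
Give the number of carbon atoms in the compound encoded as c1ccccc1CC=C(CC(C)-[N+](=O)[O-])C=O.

The symbol for carbon appears 13 times in the SMILES. Lowercase c denotes aromatic carbon and counts toward C.

13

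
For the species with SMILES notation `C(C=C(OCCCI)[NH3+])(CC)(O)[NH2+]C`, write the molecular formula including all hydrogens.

[C9H21IN2O2]2+

Heavy atoms from the SMILES: 9 C, 1 I, 2 N, 2 O.
Implicit hydrogens by atom environment:
  4 × C: 2 H each → 8
  2 × C: 3 H each → 6
  2 × C: no H
  1 × C: 1 H
  1 × I: no H
  1 × N (charge +1): 3 H
  1 × N (charge +1): 2 H
  1 × O: 1 H
  1 × O: no H
  Total hydrogens = 21.
Net charge +2.
Molecular formula: [C9H21IN2O2]2+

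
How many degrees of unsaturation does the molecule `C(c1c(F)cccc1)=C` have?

5

Molecular formula from the SMILES: C8H7F.
DoU = (2C + 2 + N − H − X)/2 = (2·8 + 2 + 0 − 7 − 1)/2 = 10/2 = 5.
(Structurally: 1 ring(s) + 4 π bond(s) = 5.)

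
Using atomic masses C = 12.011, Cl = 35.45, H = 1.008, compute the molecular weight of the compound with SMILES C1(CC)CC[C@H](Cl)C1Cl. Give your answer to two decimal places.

Molecular formula: C7H12Cl2.
M = 7×12.011 + 2×35.45 + 12×1.008 = 167.07 g/mol.

167.07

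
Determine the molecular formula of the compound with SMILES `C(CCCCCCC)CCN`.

Heavy atoms from the SMILES: 10 C, 1 N.
Implicit hydrogens by atom environment:
  9 × C: 2 H each → 18
  1 × C: 3 H
  1 × N: 2 H
  Total hydrogens = 23.
Molecular formula: C10H23N

C10H23N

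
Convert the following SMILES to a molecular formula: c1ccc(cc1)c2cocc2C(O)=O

Heavy atoms from the SMILES: 11 C, 3 O.
Implicit hydrogens by atom environment:
  7 × C (aromatic): 1 H each → 7
  3 × C (aromatic): no H
  1 × C: no H
  1 × O: 1 H
  1 × O (aromatic): no H
  1 × O: no H
  Total hydrogens = 8.
Molecular formula: C11H8O3

C11H8O3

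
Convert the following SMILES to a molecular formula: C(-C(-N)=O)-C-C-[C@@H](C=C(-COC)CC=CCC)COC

C16H29NO3

Heavy atoms from the SMILES: 16 C, 1 N, 3 O.
Implicit hydrogens by atom environment:
  7 × C: 2 H each → 14
  4 × C: 1 H each → 4
  3 × C: 3 H each → 9
  3 × O: no H
  2 × C: no H
  1 × N: 2 H
  Total hydrogens = 29.
Molecular formula: C16H29NO3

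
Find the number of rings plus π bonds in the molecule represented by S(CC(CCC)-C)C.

Molecular formula from the SMILES: C7H16S.
DoU = (2C + 2 + N − H − X)/2 = (2·7 + 2 + 0 − 16 − 0)/2 = 0/2 = 0.
(Structurally: 0 ring(s) + 0 π bond(s) = 0.)

0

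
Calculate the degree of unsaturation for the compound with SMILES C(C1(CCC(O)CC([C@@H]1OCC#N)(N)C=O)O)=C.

5

Molecular formula from the SMILES: C12H18N2O4.
DoU = (2C + 2 + N − H − X)/2 = (2·12 + 2 + 2 − 18 − 0)/2 = 10/2 = 5.
(Structurally: 1 ring(s) + 4 π bond(s) = 5.)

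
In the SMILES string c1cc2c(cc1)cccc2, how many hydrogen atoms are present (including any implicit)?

8

Hydrogens are implicit in SMILES; fill each atom to its normal valence:
  8 × C (aromatic): 1 H each → 8
  2 × C (aromatic): no H
  Total hydrogens = 8.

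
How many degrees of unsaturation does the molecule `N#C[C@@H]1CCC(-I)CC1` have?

3

Molecular formula from the SMILES: C7H10IN.
DoU = (2C + 2 + N − H − X)/2 = (2·7 + 2 + 1 − 10 − 1)/2 = 6/2 = 3.
(Structurally: 1 ring(s) + 2 π bond(s) = 3.)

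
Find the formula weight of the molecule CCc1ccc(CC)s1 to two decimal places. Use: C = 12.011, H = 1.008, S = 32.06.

Molecular formula: C8H12S.
M = 8×12.011 + 12×1.008 + 1×32.06 = 140.24 g/mol.

140.24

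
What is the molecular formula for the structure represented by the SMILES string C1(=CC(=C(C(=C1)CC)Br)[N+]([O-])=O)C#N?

C9H7BrN2O2

Heavy atoms from the SMILES: 1 Br, 9 C, 2 N, 2 O.
Implicit hydrogens by atom environment:
  4 × C (aromatic): no H
  2 × C (aromatic): 1 H each → 2
  1 × Br: no H
  1 × C: 3 H
  1 × C: 2 H
  1 × C: no H
  1 × N: no H
  1 × N (charge +1): no H
  1 × O: no H
  1 × O (charge -1): no H
  Total hydrogens = 7.
Molecular formula: C9H7BrN2O2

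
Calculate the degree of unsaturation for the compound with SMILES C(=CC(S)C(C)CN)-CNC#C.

Molecular formula from the SMILES: C9H16N2S.
DoU = (2C + 2 + N − H − X)/2 = (2·9 + 2 + 2 − 16 − 0)/2 = 6/2 = 3.
(Structurally: 0 ring(s) + 3 π bond(s) = 3.)

3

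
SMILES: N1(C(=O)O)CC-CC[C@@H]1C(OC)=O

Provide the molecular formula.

C8H13NO4

Heavy atoms from the SMILES: 8 C, 1 N, 4 O.
Implicit hydrogens by atom environment:
  4 × C: 2 H each → 8
  3 × O: no H
  2 × C: no H
  1 × C: 3 H
  1 × C: 1 H
  1 × N: no H
  1 × O: 1 H
  Total hydrogens = 13.
Molecular formula: C8H13NO4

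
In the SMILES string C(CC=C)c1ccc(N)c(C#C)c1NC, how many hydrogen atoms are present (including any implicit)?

Hydrogens are implicit in SMILES; fill each atom to its normal valence:
  4 × C (aromatic): no H
  3 × C: 2 H each → 6
  2 × C (aromatic): 1 H each → 2
  2 × C: 1 H each → 2
  1 × C: 3 H
  1 × C: no H
  1 × N: 2 H
  1 × N: 1 H
  Total hydrogens = 16.

16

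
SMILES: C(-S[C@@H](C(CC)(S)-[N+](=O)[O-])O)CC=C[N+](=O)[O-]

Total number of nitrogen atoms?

The symbol for nitrogen appears 2 times in the SMILES.

2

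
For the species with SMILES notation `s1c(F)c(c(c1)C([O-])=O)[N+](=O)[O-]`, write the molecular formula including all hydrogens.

C5HFNO4S-

Heavy atoms from the SMILES: 5 C, 1 F, 1 N, 4 O, 1 S.
Implicit hydrogens by atom environment:
  3 × C (aromatic): no H
  2 × O: no H
  2 × O (charge -1): no H
  1 × C (aromatic): 1 H
  1 × C: no H
  1 × F: no H
  1 × N (charge +1): no H
  1 × S (aromatic): no H
  Total hydrogens = 1.
Net charge -1.
Molecular formula: C5HFNO4S-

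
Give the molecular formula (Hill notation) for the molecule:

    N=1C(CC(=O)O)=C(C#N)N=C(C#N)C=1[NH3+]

Heavy atoms from the SMILES: 8 C, 5 N, 2 O.
Implicit hydrogens by atom environment:
  4 × C (aromatic): no H
  3 × C: no H
  2 × N (aromatic): no H
  2 × N: no H
  1 × C: 2 H
  1 × N (charge +1): 3 H
  1 × O: 1 H
  1 × O: no H
  Total hydrogens = 6.
Net charge +1.
Molecular formula: C8H6N5O2+

C8H6N5O2+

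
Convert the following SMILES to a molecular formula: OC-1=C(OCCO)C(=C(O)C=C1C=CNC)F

C11H14FNO4

Heavy atoms from the SMILES: 11 C, 1 F, 1 N, 4 O.
Implicit hydrogens by atom environment:
  5 × C (aromatic): no H
  3 × O: 1 H each → 3
  2 × C: 2 H each → 4
  2 × C: 1 H each → 2
  1 × C: 3 H
  1 × C (aromatic): 1 H
  1 × F: no H
  1 × N: 1 H
  1 × O: no H
  Total hydrogens = 14.
Molecular formula: C11H14FNO4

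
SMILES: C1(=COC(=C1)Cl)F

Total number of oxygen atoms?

1

The symbol for oxygen appears 1 time in the SMILES.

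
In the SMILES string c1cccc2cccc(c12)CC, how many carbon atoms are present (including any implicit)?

12

The symbol for carbon appears 12 times in the SMILES. Lowercase c denotes aromatic carbon and counts toward C.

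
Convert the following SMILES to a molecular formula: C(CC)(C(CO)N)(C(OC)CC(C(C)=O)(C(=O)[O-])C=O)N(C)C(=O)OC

C16H27N2O8-

Heavy atoms from the SMILES: 16 C, 2 N, 8 O.
Implicit hydrogens by atom environment:
  6 × O: no H
  5 × C: 3 H each → 15
  5 × C: no H
  3 × C: 2 H each → 6
  3 × C: 1 H each → 3
  1 × N: 2 H
  1 × N: no H
  1 × O: 1 H
  1 × O (charge -1): no H
  Total hydrogens = 27.
Net charge -1.
Molecular formula: C16H27N2O8-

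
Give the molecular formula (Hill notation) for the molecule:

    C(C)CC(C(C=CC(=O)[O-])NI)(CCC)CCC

C14H25INO2-

Heavy atoms from the SMILES: 14 C, 1 I, 1 N, 2 O.
Implicit hydrogens by atom environment:
  6 × C: 2 H each → 12
  3 × C: 3 H each → 9
  3 × C: 1 H each → 3
  2 × C: no H
  1 × I: no H
  1 × N: 1 H
  1 × O: no H
  1 × O (charge -1): no H
  Total hydrogens = 25.
Net charge -1.
Molecular formula: C14H25INO2-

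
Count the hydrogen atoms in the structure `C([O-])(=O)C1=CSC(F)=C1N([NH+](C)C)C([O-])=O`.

8

Hydrogens are implicit in SMILES; fill each atom to its normal valence:
  3 × C (aromatic): no H
  2 × C: 3 H each → 6
  2 × C: no H
  2 × O: no H
  2 × O (charge -1): no H
  1 × C (aromatic): 1 H
  1 × F: no H
  1 × N (charge +1): 1 H
  1 × N: no H
  1 × S (aromatic): no H
  Total hydrogens = 8.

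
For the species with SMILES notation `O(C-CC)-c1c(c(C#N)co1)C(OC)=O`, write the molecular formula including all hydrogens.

Heavy atoms from the SMILES: 10 C, 1 N, 4 O.
Implicit hydrogens by atom environment:
  3 × C (aromatic): no H
  3 × O: no H
  2 × C: 3 H each → 6
  2 × C: 2 H each → 4
  2 × C: no H
  1 × C (aromatic): 1 H
  1 × N: no H
  1 × O (aromatic): no H
  Total hydrogens = 11.
Molecular formula: C10H11NO4

C10H11NO4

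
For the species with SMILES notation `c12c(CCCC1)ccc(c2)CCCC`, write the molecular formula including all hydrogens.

C14H20

Heavy atoms from the SMILES: 14 C.
Implicit hydrogens by atom environment:
  7 × C: 2 H each → 14
  3 × C (aromatic): 1 H each → 3
  3 × C (aromatic): no H
  1 × C: 3 H
  Total hydrogens = 20.
Molecular formula: C14H20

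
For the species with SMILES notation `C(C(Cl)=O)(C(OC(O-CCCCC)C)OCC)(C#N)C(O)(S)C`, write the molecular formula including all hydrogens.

Heavy atoms from the SMILES: 15 C, 1 Cl, 1 N, 5 O, 1 S.
Implicit hydrogens by atom environment:
  5 × C: 2 H each → 10
  4 × C: 3 H each → 12
  4 × C: no H
  4 × O: no H
  2 × C: 1 H each → 2
  1 × Cl: no H
  1 × N: no H
  1 × O: 1 H
  1 × S: 1 H
  Total hydrogens = 26.
Molecular formula: C15H26ClNO5S

C15H26ClNO5S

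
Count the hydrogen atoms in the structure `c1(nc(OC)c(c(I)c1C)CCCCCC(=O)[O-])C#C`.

17

Hydrogens are implicit in SMILES; fill each atom to its normal valence:
  5 × C: 2 H each → 10
  5 × C (aromatic): no H
  2 × C: 3 H each → 6
  2 × C: no H
  2 × O: no H
  1 × C: 1 H
  1 × I: no H
  1 × N (aromatic): no H
  1 × O (charge -1): no H
  Total hydrogens = 17.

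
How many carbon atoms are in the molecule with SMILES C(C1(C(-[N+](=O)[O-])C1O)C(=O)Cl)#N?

5

The symbol for carbon appears 5 times in the SMILES. (Cl is a single chlorine, not C + l.)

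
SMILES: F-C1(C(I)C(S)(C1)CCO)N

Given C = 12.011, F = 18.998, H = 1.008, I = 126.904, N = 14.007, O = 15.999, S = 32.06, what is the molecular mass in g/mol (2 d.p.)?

291.12

Molecular formula: C6H11FINOS.
M = 6×12.011 + 1×18.998 + 11×1.008 + 1×126.904 + 1×14.007 + 1×15.999 + 1×32.06 = 291.12 g/mol.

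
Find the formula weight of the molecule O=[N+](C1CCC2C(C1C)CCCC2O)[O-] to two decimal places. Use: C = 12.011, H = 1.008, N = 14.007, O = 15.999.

213.28

Molecular formula: C11H19NO3.
M = 11×12.011 + 19×1.008 + 1×14.007 + 3×15.999 = 213.28 g/mol.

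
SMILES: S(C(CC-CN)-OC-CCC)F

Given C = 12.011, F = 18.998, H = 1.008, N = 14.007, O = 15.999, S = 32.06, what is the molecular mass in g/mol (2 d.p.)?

195.30

Molecular formula: C8H18FNOS.
M = 8×12.011 + 1×18.998 + 18×1.008 + 1×14.007 + 1×15.999 + 1×32.06 = 195.30 g/mol.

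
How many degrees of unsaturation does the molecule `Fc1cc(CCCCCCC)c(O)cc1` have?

4

Molecular formula from the SMILES: C13H19FO.
DoU = (2C + 2 + N − H − X)/2 = (2·13 + 2 + 0 − 19 − 1)/2 = 8/2 = 4.
(Structurally: 1 ring(s) + 3 π bond(s) = 4.)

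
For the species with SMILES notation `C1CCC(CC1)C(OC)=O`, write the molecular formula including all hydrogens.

Heavy atoms from the SMILES: 8 C, 2 O.
Implicit hydrogens by atom environment:
  5 × C: 2 H each → 10
  2 × O: no H
  1 × C: 3 H
  1 × C: 1 H
  1 × C: no H
  Total hydrogens = 14.
Molecular formula: C8H14O2

C8H14O2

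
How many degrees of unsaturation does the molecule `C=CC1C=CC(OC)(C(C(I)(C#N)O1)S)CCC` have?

5

Molecular formula from the SMILES: C13H18INO2S.
DoU = (2C + 2 + N − H − X)/2 = (2·13 + 2 + 1 − 18 − 1)/2 = 10/2 = 5.
(Structurally: 1 ring(s) + 4 π bond(s) = 5.)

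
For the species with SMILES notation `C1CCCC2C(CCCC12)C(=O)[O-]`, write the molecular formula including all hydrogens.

Heavy atoms from the SMILES: 11 C, 2 O.
Implicit hydrogens by atom environment:
  7 × C: 2 H each → 14
  3 × C: 1 H each → 3
  1 × C: no H
  1 × O: no H
  1 × O (charge -1): no H
  Total hydrogens = 17.
Net charge -1.
Molecular formula: C11H17O2-

C11H17O2-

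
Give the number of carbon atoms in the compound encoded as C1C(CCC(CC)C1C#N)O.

The symbol for carbon appears 9 times in the SMILES.

9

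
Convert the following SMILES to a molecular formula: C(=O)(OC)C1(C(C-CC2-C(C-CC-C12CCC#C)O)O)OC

C17H26O5

Heavy atoms from the SMILES: 17 C, 5 O.
Implicit hydrogens by atom environment:
  7 × C: 2 H each → 14
  4 × C: 1 H each → 4
  4 × C: no H
  3 × O: no H
  2 × C: 3 H each → 6
  2 × O: 1 H each → 2
  Total hydrogens = 26.
Molecular formula: C17H26O5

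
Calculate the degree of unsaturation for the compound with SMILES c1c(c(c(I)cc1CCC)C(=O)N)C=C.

6

Molecular formula from the SMILES: C12H14INO.
DoU = (2C + 2 + N − H − X)/2 = (2·12 + 2 + 1 − 14 − 1)/2 = 12/2 = 6.
(Structurally: 1 ring(s) + 5 π bond(s) = 6.)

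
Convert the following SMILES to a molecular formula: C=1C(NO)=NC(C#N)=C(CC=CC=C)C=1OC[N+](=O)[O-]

Heavy atoms from the SMILES: 12 C, 4 N, 4 O.
Implicit hydrogens by atom environment:
  4 × C (aromatic): no H
  3 × C: 2 H each → 6
  3 × C: 1 H each → 3
  2 × O: no H
  1 × C (aromatic): 1 H
  1 × C: no H
  1 × N: 1 H
  1 × N (aromatic): no H
  1 × N: no H
  1 × N (charge +1): no H
  1 × O: 1 H
  1 × O (charge -1): no H
  Total hydrogens = 12.
Molecular formula: C12H12N4O4

C12H12N4O4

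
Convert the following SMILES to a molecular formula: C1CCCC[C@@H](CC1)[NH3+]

C8H18N+

Heavy atoms from the SMILES: 8 C, 1 N.
Implicit hydrogens by atom environment:
  7 × C: 2 H each → 14
  1 × C: 1 H
  1 × N (charge +1): 3 H
  Total hydrogens = 18.
Net charge +1.
Molecular formula: C8H18N+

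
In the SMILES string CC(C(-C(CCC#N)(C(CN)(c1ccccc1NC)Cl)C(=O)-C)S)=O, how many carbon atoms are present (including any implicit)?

The symbol for carbon appears 18 times in the SMILES. Lowercase c denotes aromatic carbon and counts toward C.

18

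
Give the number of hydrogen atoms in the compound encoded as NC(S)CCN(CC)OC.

16

Hydrogens are implicit in SMILES; fill each atom to its normal valence:
  3 × C: 2 H each → 6
  2 × C: 3 H each → 6
  1 × C: 1 H
  1 × N: 2 H
  1 × N: no H
  1 × O: no H
  1 × S: 1 H
  Total hydrogens = 16.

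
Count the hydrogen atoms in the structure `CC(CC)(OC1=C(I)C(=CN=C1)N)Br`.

Hydrogens are implicit in SMILES; fill each atom to its normal valence:
  3 × C (aromatic): no H
  2 × C: 3 H each → 6
  2 × C (aromatic): 1 H each → 2
  1 × Br: no H
  1 × C: 2 H
  1 × C: no H
  1 × I: no H
  1 × N: 2 H
  1 × N (aromatic): no H
  1 × O: no H
  Total hydrogens = 12.

12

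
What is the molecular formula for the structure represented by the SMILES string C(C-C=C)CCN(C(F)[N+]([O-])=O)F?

Heavy atoms from the SMILES: 7 C, 2 F, 2 N, 2 O.
Implicit hydrogens by atom environment:
  5 × C: 2 H each → 10
  2 × C: 1 H each → 2
  2 × F: no H
  1 × N: no H
  1 × N (charge +1): no H
  1 × O: no H
  1 × O (charge -1): no H
  Total hydrogens = 12.
Molecular formula: C7H12F2N2O2

C7H12F2N2O2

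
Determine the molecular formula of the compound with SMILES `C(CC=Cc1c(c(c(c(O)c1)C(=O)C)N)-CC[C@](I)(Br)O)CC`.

Heavy atoms from the SMILES: 1 Br, 17 C, 1 I, 1 N, 3 O.
Implicit hydrogens by atom environment:
  5 × C: 2 H each → 10
  5 × C (aromatic): no H
  2 × C: 3 H each → 6
  2 × C: 1 H each → 2
  2 × C: no H
  2 × O: 1 H each → 2
  1 × Br: no H
  1 × C (aromatic): 1 H
  1 × I: no H
  1 × N: 2 H
  1 × O: no H
  Total hydrogens = 23.
Molecular formula: C17H23BrINO3

C17H23BrINO3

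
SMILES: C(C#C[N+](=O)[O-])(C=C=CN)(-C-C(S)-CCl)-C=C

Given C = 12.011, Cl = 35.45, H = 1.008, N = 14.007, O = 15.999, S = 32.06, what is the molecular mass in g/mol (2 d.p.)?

272.75

Molecular formula: C11H13ClN2O2S.
M = 11×12.011 + 1×35.45 + 13×1.008 + 2×14.007 + 2×15.999 + 1×32.06 = 272.75 g/mol.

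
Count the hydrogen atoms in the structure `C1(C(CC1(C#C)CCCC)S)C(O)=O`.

Hydrogens are implicit in SMILES; fill each atom to its normal valence:
  4 × C: 2 H each → 8
  3 × C: 1 H each → 3
  3 × C: no H
  1 × C: 3 H
  1 × O: 1 H
  1 × O: no H
  1 × S: 1 H
  Total hydrogens = 16.

16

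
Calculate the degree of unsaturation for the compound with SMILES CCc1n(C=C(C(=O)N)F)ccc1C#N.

Molecular formula from the SMILES: C10H10FN3O.
DoU = (2C + 2 + N − H − X)/2 = (2·10 + 2 + 3 − 10 − 1)/2 = 14/2 = 7.
(Structurally: 1 ring(s) + 6 π bond(s) = 7.)

7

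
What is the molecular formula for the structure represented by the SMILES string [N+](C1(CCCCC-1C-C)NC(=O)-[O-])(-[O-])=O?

Heavy atoms from the SMILES: 9 C, 2 N, 4 O.
Implicit hydrogens by atom environment:
  5 × C: 2 H each → 10
  2 × C: no H
  2 × O: no H
  2 × O (charge -1): no H
  1 × C: 3 H
  1 × C: 1 H
  1 × N: 1 H
  1 × N (charge +1): no H
  Total hydrogens = 15.
Net charge -1.
Molecular formula: C9H15N2O4-

C9H15N2O4-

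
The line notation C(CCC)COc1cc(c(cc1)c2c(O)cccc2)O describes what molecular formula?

C17H20O3

Heavy atoms from the SMILES: 17 C, 3 O.
Implicit hydrogens by atom environment:
  7 × C (aromatic): 1 H each → 7
  5 × C (aromatic): no H
  4 × C: 2 H each → 8
  2 × O: 1 H each → 2
  1 × C: 3 H
  1 × O: no H
  Total hydrogens = 20.
Molecular formula: C17H20O3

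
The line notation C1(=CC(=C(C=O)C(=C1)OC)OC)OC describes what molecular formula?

C10H12O4

Heavy atoms from the SMILES: 10 C, 4 O.
Implicit hydrogens by atom environment:
  4 × C (aromatic): no H
  4 × O: no H
  3 × C: 3 H each → 9
  2 × C (aromatic): 1 H each → 2
  1 × C: 1 H
  Total hydrogens = 12.
Molecular formula: C10H12O4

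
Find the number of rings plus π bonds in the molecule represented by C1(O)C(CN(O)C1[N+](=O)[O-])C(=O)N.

Molecular formula from the SMILES: C5H9N3O5.
DoU = (2C + 2 + N − H − X)/2 = (2·5 + 2 + 3 − 9 − 0)/2 = 6/2 = 3.
(Structurally: 1 ring(s) + 2 π bond(s) = 3.)

3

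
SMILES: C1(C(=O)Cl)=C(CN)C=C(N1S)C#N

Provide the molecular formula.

Heavy atoms from the SMILES: 7 C, 1 Cl, 3 N, 1 O, 1 S.
Implicit hydrogens by atom environment:
  3 × C (aromatic): no H
  2 × C: no H
  1 × C: 2 H
  1 × C (aromatic): 1 H
  1 × Cl: no H
  1 × N: 2 H
  1 × N (aromatic): no H
  1 × N: no H
  1 × O: no H
  1 × S: 1 H
  Total hydrogens = 6.
Molecular formula: C7H6ClN3OS

C7H6ClN3OS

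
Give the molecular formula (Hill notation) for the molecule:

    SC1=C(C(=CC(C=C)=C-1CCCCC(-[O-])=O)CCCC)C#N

Heavy atoms from the SMILES: 18 C, 1 N, 2 O, 1 S.
Implicit hydrogens by atom environment:
  8 × C: 2 H each → 16
  5 × C (aromatic): no H
  2 × C: no H
  1 × C: 3 H
  1 × C (aromatic): 1 H
  1 × C: 1 H
  1 × N: no H
  1 × O: no H
  1 × O (charge -1): no H
  1 × S: 1 H
  Total hydrogens = 22.
Net charge -1.
Molecular formula: C18H22NO2S-

C18H22NO2S-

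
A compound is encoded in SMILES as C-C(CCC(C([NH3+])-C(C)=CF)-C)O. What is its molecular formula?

C10H21FNO+

Heavy atoms from the SMILES: 10 C, 1 F, 1 N, 1 O.
Implicit hydrogens by atom environment:
  4 × C: 1 H each → 4
  3 × C: 3 H each → 9
  2 × C: 2 H each → 4
  1 × C: no H
  1 × F: no H
  1 × N (charge +1): 3 H
  1 × O: 1 H
  Total hydrogens = 21.
Net charge +1.
Molecular formula: C10H21FNO+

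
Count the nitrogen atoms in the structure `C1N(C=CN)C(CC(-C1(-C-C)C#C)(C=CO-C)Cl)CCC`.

2

The symbol for nitrogen appears 2 times in the SMILES.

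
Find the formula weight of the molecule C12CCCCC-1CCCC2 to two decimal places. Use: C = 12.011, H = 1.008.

138.25

Molecular formula: C10H18.
M = 10×12.011 + 18×1.008 = 138.25 g/mol.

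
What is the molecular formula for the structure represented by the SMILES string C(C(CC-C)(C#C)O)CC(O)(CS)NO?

Heavy atoms from the SMILES: 10 C, 1 N, 3 O, 1 S.
Implicit hydrogens by atom environment:
  5 × C: 2 H each → 10
  3 × C: no H
  3 × O: 1 H each → 3
  1 × C: 3 H
  1 × C: 1 H
  1 × N: 1 H
  1 × S: 1 H
  Total hydrogens = 19.
Molecular formula: C10H19NO3S

C10H19NO3S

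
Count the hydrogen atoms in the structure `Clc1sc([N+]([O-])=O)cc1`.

2

Hydrogens are implicit in SMILES; fill each atom to its normal valence:
  2 × C (aromatic): 1 H each → 2
  2 × C (aromatic): no H
  1 × Cl: no H
  1 × N (charge +1): no H
  1 × O: no H
  1 × O (charge -1): no H
  1 × S (aromatic): no H
  Total hydrogens = 2.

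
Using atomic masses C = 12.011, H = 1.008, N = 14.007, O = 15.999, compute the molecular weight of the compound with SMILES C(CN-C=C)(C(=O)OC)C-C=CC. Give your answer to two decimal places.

183.25

Molecular formula: C10H17NO2.
M = 10×12.011 + 17×1.008 + 1×14.007 + 2×15.999 = 183.25 g/mol.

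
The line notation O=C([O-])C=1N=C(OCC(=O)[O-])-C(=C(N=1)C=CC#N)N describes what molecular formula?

[C10H6N4O5]2-

Heavy atoms from the SMILES: 10 C, 4 N, 5 O.
Implicit hydrogens by atom environment:
  4 × C (aromatic): no H
  3 × C: no H
  3 × O: no H
  2 × C: 1 H each → 2
  2 × N (aromatic): no H
  2 × O (charge -1): no H
  1 × C: 2 H
  1 × N: 2 H
  1 × N: no H
  Total hydrogens = 6.
Net charge -2.
Molecular formula: [C10H6N4O5]2-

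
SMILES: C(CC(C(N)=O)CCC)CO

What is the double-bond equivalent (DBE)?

Molecular formula from the SMILES: C8H17NO2.
DoU = (2C + 2 + N − H − X)/2 = (2·8 + 2 + 1 − 17 − 0)/2 = 2/2 = 1.
(Structurally: 0 ring(s) + 1 π bond(s) = 1.)

1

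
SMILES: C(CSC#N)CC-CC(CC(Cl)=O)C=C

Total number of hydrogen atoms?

16

Hydrogens are implicit in SMILES; fill each atom to its normal valence:
  7 × C: 2 H each → 14
  2 × C: 1 H each → 2
  2 × C: no H
  1 × Cl: no H
  1 × N: no H
  1 × O: no H
  1 × S: no H
  Total hydrogens = 16.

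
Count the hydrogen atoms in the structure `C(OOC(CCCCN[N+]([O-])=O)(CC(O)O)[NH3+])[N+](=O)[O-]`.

Hydrogens are implicit in SMILES; fill each atom to its normal valence:
  6 × C: 2 H each → 12
  4 × O: no H
  2 × N (charge +1): no H
  2 × O: 1 H each → 2
  2 × O (charge -1): no H
  1 × C: 1 H
  1 × C: no H
  1 × N (charge +1): 3 H
  1 × N: 1 H
  Total hydrogens = 19.

19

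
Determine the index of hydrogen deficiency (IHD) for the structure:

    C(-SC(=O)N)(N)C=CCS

2

Molecular formula from the SMILES: C5H10N2OS2.
DoU = (2C + 2 + N − H − X)/2 = (2·5 + 2 + 2 − 10 − 0)/2 = 4/2 = 2.
(Structurally: 0 ring(s) + 2 π bond(s) = 2.)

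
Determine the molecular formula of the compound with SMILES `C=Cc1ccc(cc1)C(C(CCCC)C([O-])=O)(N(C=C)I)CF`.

C18H22FINO2-

Heavy atoms from the SMILES: 18 C, 1 F, 1 I, 1 N, 2 O.
Implicit hydrogens by atom environment:
  6 × C: 2 H each → 12
  4 × C (aromatic): 1 H each → 4
  3 × C: 1 H each → 3
  2 × C: no H
  2 × C (aromatic): no H
  1 × C: 3 H
  1 × F: no H
  1 × I: no H
  1 × N: no H
  1 × O: no H
  1 × O (charge -1): no H
  Total hydrogens = 22.
Net charge -1.
Molecular formula: C18H22FINO2-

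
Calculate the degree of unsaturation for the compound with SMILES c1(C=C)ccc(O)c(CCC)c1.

5

Molecular formula from the SMILES: C11H14O.
DoU = (2C + 2 + N − H − X)/2 = (2·11 + 2 + 0 − 14 − 0)/2 = 10/2 = 5.
(Structurally: 1 ring(s) + 4 π bond(s) = 5.)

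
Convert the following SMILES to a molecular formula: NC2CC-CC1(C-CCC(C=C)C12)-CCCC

C16H29N

Heavy atoms from the SMILES: 16 C, 1 N.
Implicit hydrogens by atom environment:
  10 × C: 2 H each → 20
  4 × C: 1 H each → 4
  1 × C: 3 H
  1 × C: no H
  1 × N: 2 H
  Total hydrogens = 29.
Molecular formula: C16H29N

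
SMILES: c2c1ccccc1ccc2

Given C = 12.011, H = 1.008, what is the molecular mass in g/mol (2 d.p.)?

128.17

Molecular formula: C10H8.
M = 10×12.011 + 8×1.008 = 128.17 g/mol.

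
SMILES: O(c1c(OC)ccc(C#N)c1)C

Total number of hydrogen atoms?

Hydrogens are implicit in SMILES; fill each atom to its normal valence:
  3 × C (aromatic): 1 H each → 3
  3 × C (aromatic): no H
  2 × C: 3 H each → 6
  2 × O: no H
  1 × C: no H
  1 × N: no H
  Total hydrogens = 9.

9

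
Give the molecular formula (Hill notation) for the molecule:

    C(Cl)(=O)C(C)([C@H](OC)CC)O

Heavy atoms from the SMILES: 7 C, 1 Cl, 3 O.
Implicit hydrogens by atom environment:
  3 × C: 3 H each → 9
  2 × C: no H
  2 × O: no H
  1 × C: 2 H
  1 × C: 1 H
  1 × Cl: no H
  1 × O: 1 H
  Total hydrogens = 13.
Molecular formula: C7H13ClO3

C7H13ClO3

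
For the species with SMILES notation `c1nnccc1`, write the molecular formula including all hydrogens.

Heavy atoms from the SMILES: 4 C, 2 N.
Implicit hydrogens by atom environment:
  4 × C (aromatic): 1 H each → 4
  2 × N (aromatic): no H
  Total hydrogens = 4.
Molecular formula: C4H4N2

C4H4N2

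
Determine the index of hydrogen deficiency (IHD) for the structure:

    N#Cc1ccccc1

6

Molecular formula from the SMILES: C7H5N.
DoU = (2C + 2 + N − H − X)/2 = (2·7 + 2 + 1 − 5 − 0)/2 = 12/2 = 6.
(Structurally: 1 ring(s) + 5 π bond(s) = 6.)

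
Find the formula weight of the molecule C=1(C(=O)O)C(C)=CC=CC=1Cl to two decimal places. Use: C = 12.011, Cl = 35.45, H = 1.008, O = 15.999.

Molecular formula: C8H7ClO2.
M = 8×12.011 + 1×35.45 + 7×1.008 + 2×15.999 = 170.59 g/mol.

170.59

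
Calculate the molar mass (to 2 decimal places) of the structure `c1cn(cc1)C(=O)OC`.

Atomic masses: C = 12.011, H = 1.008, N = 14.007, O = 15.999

125.13

Molecular formula: C6H7NO2.
M = 6×12.011 + 7×1.008 + 1×14.007 + 2×15.999 = 125.13 g/mol.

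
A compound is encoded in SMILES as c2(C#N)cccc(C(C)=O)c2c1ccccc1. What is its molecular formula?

Heavy atoms from the SMILES: 15 C, 1 N, 1 O.
Implicit hydrogens by atom environment:
  8 × C (aromatic): 1 H each → 8
  4 × C (aromatic): no H
  2 × C: no H
  1 × C: 3 H
  1 × N: no H
  1 × O: no H
  Total hydrogens = 11.
Molecular formula: C15H11NO

C15H11NO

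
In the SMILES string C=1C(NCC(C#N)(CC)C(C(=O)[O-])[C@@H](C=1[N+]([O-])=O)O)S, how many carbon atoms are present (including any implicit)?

11

The symbol for carbon appears 11 times in the SMILES.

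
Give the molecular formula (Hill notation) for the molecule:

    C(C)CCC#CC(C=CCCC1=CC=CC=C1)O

C17H22O

Heavy atoms from the SMILES: 17 C, 1 O.
Implicit hydrogens by atom environment:
  5 × C: 2 H each → 10
  5 × C (aromatic): 1 H each → 5
  3 × C: 1 H each → 3
  2 × C: no H
  1 × C: 3 H
  1 × C (aromatic): no H
  1 × O: 1 H
  Total hydrogens = 22.
Molecular formula: C17H22O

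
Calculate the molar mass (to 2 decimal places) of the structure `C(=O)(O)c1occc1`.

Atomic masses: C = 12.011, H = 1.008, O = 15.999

112.08

Molecular formula: C5H4O3.
M = 5×12.011 + 4×1.008 + 3×15.999 = 112.08 g/mol.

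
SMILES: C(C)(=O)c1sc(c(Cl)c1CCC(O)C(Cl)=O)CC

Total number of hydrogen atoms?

14

Hydrogens are implicit in SMILES; fill each atom to its normal valence:
  4 × C (aromatic): no H
  3 × C: 2 H each → 6
  2 × C: 3 H each → 6
  2 × C: no H
  2 × Cl: no H
  2 × O: no H
  1 × C: 1 H
  1 × O: 1 H
  1 × S (aromatic): no H
  Total hydrogens = 14.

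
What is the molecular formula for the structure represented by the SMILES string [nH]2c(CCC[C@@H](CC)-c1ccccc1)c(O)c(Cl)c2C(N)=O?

Heavy atoms from the SMILES: 17 C, 1 Cl, 2 N, 2 O.
Implicit hydrogens by atom environment:
  5 × C (aromatic): 1 H each → 5
  5 × C (aromatic): no H
  4 × C: 2 H each → 8
  1 × C: 3 H
  1 × C: 1 H
  1 × C: no H
  1 × Cl: no H
  1 × N: 2 H
  1 × N (aromatic): 1 H
  1 × O: 1 H
  1 × O: no H
  Total hydrogens = 21.
Molecular formula: C17H21ClN2O2

C17H21ClN2O2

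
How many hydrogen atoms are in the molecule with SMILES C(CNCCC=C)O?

Hydrogens are implicit in SMILES; fill each atom to its normal valence:
  5 × C: 2 H each → 10
  1 × C: 1 H
  1 × N: 1 H
  1 × O: 1 H
  Total hydrogens = 13.

13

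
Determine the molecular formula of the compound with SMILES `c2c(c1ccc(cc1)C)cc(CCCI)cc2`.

Heavy atoms from the SMILES: 16 C, 1 I.
Implicit hydrogens by atom environment:
  8 × C (aromatic): 1 H each → 8
  4 × C (aromatic): no H
  3 × C: 2 H each → 6
  1 × C: 3 H
  1 × I: no H
  Total hydrogens = 17.
Molecular formula: C16H17I

C16H17I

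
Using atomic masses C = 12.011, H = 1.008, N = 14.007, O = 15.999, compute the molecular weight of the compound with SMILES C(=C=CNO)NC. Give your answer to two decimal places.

Molecular formula: C4H8N2O.
M = 4×12.011 + 8×1.008 + 2×14.007 + 1×15.999 = 100.12 g/mol.

100.12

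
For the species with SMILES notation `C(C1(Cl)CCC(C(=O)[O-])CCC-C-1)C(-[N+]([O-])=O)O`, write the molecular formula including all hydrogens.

C11H17ClNO5-

Heavy atoms from the SMILES: 11 C, 1 Cl, 1 N, 5 O.
Implicit hydrogens by atom environment:
  7 × C: 2 H each → 14
  2 × C: 1 H each → 2
  2 × C: no H
  2 × O: no H
  2 × O (charge -1): no H
  1 × Cl: no H
  1 × N (charge +1): no H
  1 × O: 1 H
  Total hydrogens = 17.
Net charge -1.
Molecular formula: C11H17ClNO5-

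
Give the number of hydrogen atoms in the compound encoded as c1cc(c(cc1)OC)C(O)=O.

8

Hydrogens are implicit in SMILES; fill each atom to its normal valence:
  4 × C (aromatic): 1 H each → 4
  2 × C (aromatic): no H
  2 × O: no H
  1 × C: 3 H
  1 × C: no H
  1 × O: 1 H
  Total hydrogens = 8.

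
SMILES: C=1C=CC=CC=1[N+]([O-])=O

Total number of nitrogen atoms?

The symbol for nitrogen appears 1 time in the SMILES.

1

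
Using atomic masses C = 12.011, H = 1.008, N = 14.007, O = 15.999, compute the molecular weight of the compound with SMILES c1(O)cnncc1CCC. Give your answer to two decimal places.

Molecular formula: C7H10N2O.
M = 7×12.011 + 10×1.008 + 2×14.007 + 1×15.999 = 138.17 g/mol.

138.17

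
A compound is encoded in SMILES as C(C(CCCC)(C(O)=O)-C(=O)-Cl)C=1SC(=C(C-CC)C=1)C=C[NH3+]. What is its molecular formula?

C17H25ClNO3S+

Heavy atoms from the SMILES: 17 C, 1 Cl, 1 N, 3 O, 1 S.
Implicit hydrogens by atom environment:
  6 × C: 2 H each → 12
  3 × C (aromatic): no H
  3 × C: no H
  2 × C: 3 H each → 6
  2 × C: 1 H each → 2
  2 × O: no H
  1 × C (aromatic): 1 H
  1 × Cl: no H
  1 × N (charge +1): 3 H
  1 × O: 1 H
  1 × S (aromatic): no H
  Total hydrogens = 25.
Net charge +1.
Molecular formula: C17H25ClNO3S+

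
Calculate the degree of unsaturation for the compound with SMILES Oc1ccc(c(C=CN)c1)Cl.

Molecular formula from the SMILES: C8H8ClNO.
DoU = (2C + 2 + N − H − X)/2 = (2·8 + 2 + 1 − 8 − 1)/2 = 10/2 = 5.
(Structurally: 1 ring(s) + 4 π bond(s) = 5.)

5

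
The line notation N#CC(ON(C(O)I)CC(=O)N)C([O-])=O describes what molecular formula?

C6H7IN3O5-

Heavy atoms from the SMILES: 6 C, 1 I, 3 N, 5 O.
Implicit hydrogens by atom environment:
  3 × C: no H
  3 × O: no H
  2 × C: 1 H each → 2
  2 × N: no H
  1 × C: 2 H
  1 × I: no H
  1 × N: 2 H
  1 × O: 1 H
  1 × O (charge -1): no H
  Total hydrogens = 7.
Net charge -1.
Molecular formula: C6H7IN3O5-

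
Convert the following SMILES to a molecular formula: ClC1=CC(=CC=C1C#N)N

C7H5ClN2

Heavy atoms from the SMILES: 7 C, 1 Cl, 2 N.
Implicit hydrogens by atom environment:
  3 × C (aromatic): 1 H each → 3
  3 × C (aromatic): no H
  1 × C: no H
  1 × Cl: no H
  1 × N: 2 H
  1 × N: no H
  Total hydrogens = 5.
Molecular formula: C7H5ClN2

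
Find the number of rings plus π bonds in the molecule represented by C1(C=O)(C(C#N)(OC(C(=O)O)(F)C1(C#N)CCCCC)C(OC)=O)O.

8

Molecular formula from the SMILES: C15H17FN2O7.
DoU = (2C + 2 + N − H − X)/2 = (2·15 + 2 + 2 − 17 − 1)/2 = 16/2 = 8.
(Structurally: 1 ring(s) + 7 π bond(s) = 8.)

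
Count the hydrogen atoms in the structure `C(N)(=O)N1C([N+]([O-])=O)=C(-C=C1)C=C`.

Hydrogens are implicit in SMILES; fill each atom to its normal valence:
  2 × C (aromatic): 1 H each → 2
  2 × C (aromatic): no H
  2 × O: no H
  1 × C: 2 H
  1 × C: 1 H
  1 × C: no H
  1 × N: 2 H
  1 × N (aromatic): no H
  1 × N (charge +1): no H
  1 × O (charge -1): no H
  Total hydrogens = 7.

7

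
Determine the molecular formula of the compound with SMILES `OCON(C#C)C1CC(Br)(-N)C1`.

C7H11BrN2O2

Heavy atoms from the SMILES: 1 Br, 7 C, 2 N, 2 O.
Implicit hydrogens by atom environment:
  3 × C: 2 H each → 6
  2 × C: 1 H each → 2
  2 × C: no H
  1 × Br: no H
  1 × N: 2 H
  1 × N: no H
  1 × O: 1 H
  1 × O: no H
  Total hydrogens = 11.
Molecular formula: C7H11BrN2O2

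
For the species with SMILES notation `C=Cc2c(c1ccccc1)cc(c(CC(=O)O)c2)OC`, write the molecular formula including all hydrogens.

C17H16O3

Heavy atoms from the SMILES: 17 C, 3 O.
Implicit hydrogens by atom environment:
  7 × C (aromatic): 1 H each → 7
  5 × C (aromatic): no H
  2 × C: 2 H each → 4
  2 × O: no H
  1 × C: 3 H
  1 × C: 1 H
  1 × C: no H
  1 × O: 1 H
  Total hydrogens = 16.
Molecular formula: C17H16O3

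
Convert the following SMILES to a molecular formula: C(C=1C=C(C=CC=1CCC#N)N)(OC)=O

Heavy atoms from the SMILES: 11 C, 2 N, 2 O.
Implicit hydrogens by atom environment:
  3 × C (aromatic): 1 H each → 3
  3 × C (aromatic): no H
  2 × C: 2 H each → 4
  2 × C: no H
  2 × O: no H
  1 × C: 3 H
  1 × N: 2 H
  1 × N: no H
  Total hydrogens = 12.
Molecular formula: C11H12N2O2

C11H12N2O2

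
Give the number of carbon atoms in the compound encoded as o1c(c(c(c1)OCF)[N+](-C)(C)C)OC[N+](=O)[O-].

The symbol for carbon appears 9 times in the SMILES. Lowercase c denotes aromatic carbon and counts toward C.

9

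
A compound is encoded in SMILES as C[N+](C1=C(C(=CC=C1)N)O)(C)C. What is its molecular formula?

C9H15N2O+

Heavy atoms from the SMILES: 9 C, 2 N, 1 O.
Implicit hydrogens by atom environment:
  3 × C: 3 H each → 9
  3 × C (aromatic): 1 H each → 3
  3 × C (aromatic): no H
  1 × N: 2 H
  1 × N (charge +1): no H
  1 × O: 1 H
  Total hydrogens = 15.
Net charge +1.
Molecular formula: C9H15N2O+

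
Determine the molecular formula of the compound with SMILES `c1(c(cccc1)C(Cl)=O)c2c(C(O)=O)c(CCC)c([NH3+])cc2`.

Heavy atoms from the SMILES: 17 C, 1 Cl, 1 N, 3 O.
Implicit hydrogens by atom environment:
  6 × C (aromatic): 1 H each → 6
  6 × C (aromatic): no H
  2 × C: 2 H each → 4
  2 × C: no H
  2 × O: no H
  1 × C: 3 H
  1 × Cl: no H
  1 × N (charge +1): 3 H
  1 × O: 1 H
  Total hydrogens = 17.
Net charge +1.
Molecular formula: C17H17ClNO3+

C17H17ClNO3+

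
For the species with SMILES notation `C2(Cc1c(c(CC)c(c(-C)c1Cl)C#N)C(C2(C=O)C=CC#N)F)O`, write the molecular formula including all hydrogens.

Heavy atoms from the SMILES: 18 C, 1 Cl, 1 F, 2 N, 2 O.
Implicit hydrogens by atom environment:
  6 × C (aromatic): no H
  5 × C: 1 H each → 5
  3 × C: no H
  2 × C: 3 H each → 6
  2 × C: 2 H each → 4
  2 × N: no H
  1 × Cl: no H
  1 × F: no H
  1 × O: 1 H
  1 × O: no H
  Total hydrogens = 16.
Molecular formula: C18H16ClFN2O2

C18H16ClFN2O2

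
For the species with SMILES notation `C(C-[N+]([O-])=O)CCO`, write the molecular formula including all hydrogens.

Heavy atoms from the SMILES: 4 C, 1 N, 3 O.
Implicit hydrogens by atom environment:
  4 × C: 2 H each → 8
  1 × N (charge +1): no H
  1 × O: 1 H
  1 × O: no H
  1 × O (charge -1): no H
  Total hydrogens = 9.
Molecular formula: C4H9NO3

C4H9NO3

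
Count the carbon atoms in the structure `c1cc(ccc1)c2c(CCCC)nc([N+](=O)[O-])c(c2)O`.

The symbol for carbon appears 15 times in the SMILES. Lowercase c denotes aromatic carbon and counts toward C.

15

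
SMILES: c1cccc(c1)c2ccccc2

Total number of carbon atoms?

The symbol for carbon appears 12 times in the SMILES. Lowercase c denotes aromatic carbon and counts toward C.

12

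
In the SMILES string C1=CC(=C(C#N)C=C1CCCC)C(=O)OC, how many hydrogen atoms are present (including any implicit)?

15

Hydrogens are implicit in SMILES; fill each atom to its normal valence:
  3 × C: 2 H each → 6
  3 × C (aromatic): 1 H each → 3
  3 × C (aromatic): no H
  2 × C: 3 H each → 6
  2 × C: no H
  2 × O: no H
  1 × N: no H
  Total hydrogens = 15.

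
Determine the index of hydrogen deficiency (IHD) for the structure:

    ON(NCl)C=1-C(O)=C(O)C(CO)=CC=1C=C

5

Molecular formula from the SMILES: C9H11ClN2O4.
DoU = (2C + 2 + N − H − X)/2 = (2·9 + 2 + 2 − 11 − 1)/2 = 10/2 = 5.
(Structurally: 1 ring(s) + 4 π bond(s) = 5.)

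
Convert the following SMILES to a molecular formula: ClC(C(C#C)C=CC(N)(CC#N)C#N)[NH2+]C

Heavy atoms from the SMILES: 11 C, 1 Cl, 4 N.
Implicit hydrogens by atom environment:
  5 × C: 1 H each → 5
  4 × C: no H
  2 × N: no H
  1 × C: 3 H
  1 × C: 2 H
  1 × Cl: no H
  1 × N (charge +1): 2 H
  1 × N: 2 H
  Total hydrogens = 14.
Net charge +1.
Molecular formula: C11H14ClN4+

C11H14ClN4+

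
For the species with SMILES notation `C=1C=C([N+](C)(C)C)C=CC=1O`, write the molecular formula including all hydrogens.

C9H14NO+

Heavy atoms from the SMILES: 9 C, 1 N, 1 O.
Implicit hydrogens by atom environment:
  4 × C (aromatic): 1 H each → 4
  3 × C: 3 H each → 9
  2 × C (aromatic): no H
  1 × N (charge +1): no H
  1 × O: 1 H
  Total hydrogens = 14.
Net charge +1.
Molecular formula: C9H14NO+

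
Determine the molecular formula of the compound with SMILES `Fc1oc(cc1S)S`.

C4H3FOS2

Heavy atoms from the SMILES: 4 C, 1 F, 1 O, 2 S.
Implicit hydrogens by atom environment:
  3 × C (aromatic): no H
  2 × S: 1 H each → 2
  1 × C (aromatic): 1 H
  1 × F: no H
  1 × O (aromatic): no H
  Total hydrogens = 3.
Molecular formula: C4H3FOS2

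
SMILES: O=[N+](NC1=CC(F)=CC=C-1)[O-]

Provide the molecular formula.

Heavy atoms from the SMILES: 6 C, 1 F, 2 N, 2 O.
Implicit hydrogens by atom environment:
  4 × C (aromatic): 1 H each → 4
  2 × C (aromatic): no H
  1 × F: no H
  1 × N: 1 H
  1 × N (charge +1): no H
  1 × O: no H
  1 × O (charge -1): no H
  Total hydrogens = 5.
Molecular formula: C6H5FN2O2

C6H5FN2O2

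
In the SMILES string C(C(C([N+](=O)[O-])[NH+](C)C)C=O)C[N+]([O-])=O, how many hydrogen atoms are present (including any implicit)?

14

Hydrogens are implicit in SMILES; fill each atom to its normal valence:
  3 × C: 1 H each → 3
  3 × O: no H
  2 × C: 3 H each → 6
  2 × C: 2 H each → 4
  2 × N (charge +1): no H
  2 × O (charge -1): no H
  1 × N (charge +1): 1 H
  Total hydrogens = 14.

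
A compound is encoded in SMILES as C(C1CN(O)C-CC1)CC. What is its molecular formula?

C8H17NO

Heavy atoms from the SMILES: 8 C, 1 N, 1 O.
Implicit hydrogens by atom environment:
  6 × C: 2 H each → 12
  1 × C: 3 H
  1 × C: 1 H
  1 × N: no H
  1 × O: 1 H
  Total hydrogens = 17.
Molecular formula: C8H17NO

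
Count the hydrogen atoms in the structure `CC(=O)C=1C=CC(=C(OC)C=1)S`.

10

Hydrogens are implicit in SMILES; fill each atom to its normal valence:
  3 × C (aromatic): 1 H each → 3
  3 × C (aromatic): no H
  2 × C: 3 H each → 6
  2 × O: no H
  1 × C: no H
  1 × S: 1 H
  Total hydrogens = 10.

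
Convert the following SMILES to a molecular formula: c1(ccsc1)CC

C6H8S

Heavy atoms from the SMILES: 6 C, 1 S.
Implicit hydrogens by atom environment:
  3 × C (aromatic): 1 H each → 3
  1 × C: 3 H
  1 × C: 2 H
  1 × C (aromatic): no H
  1 × S (aromatic): no H
  Total hydrogens = 8.
Molecular formula: C6H8S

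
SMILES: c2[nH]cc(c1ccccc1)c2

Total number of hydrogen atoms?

9

Hydrogens are implicit in SMILES; fill each atom to its normal valence:
  8 × C (aromatic): 1 H each → 8
  2 × C (aromatic): no H
  1 × N (aromatic): 1 H
  Total hydrogens = 9.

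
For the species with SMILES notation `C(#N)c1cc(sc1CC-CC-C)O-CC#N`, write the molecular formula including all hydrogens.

Heavy atoms from the SMILES: 12 C, 2 N, 1 O, 1 S.
Implicit hydrogens by atom environment:
  5 × C: 2 H each → 10
  3 × C (aromatic): no H
  2 × C: no H
  2 × N: no H
  1 × C: 3 H
  1 × C (aromatic): 1 H
  1 × O: no H
  1 × S (aromatic): no H
  Total hydrogens = 14.
Molecular formula: C12H14N2OS

C12H14N2OS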